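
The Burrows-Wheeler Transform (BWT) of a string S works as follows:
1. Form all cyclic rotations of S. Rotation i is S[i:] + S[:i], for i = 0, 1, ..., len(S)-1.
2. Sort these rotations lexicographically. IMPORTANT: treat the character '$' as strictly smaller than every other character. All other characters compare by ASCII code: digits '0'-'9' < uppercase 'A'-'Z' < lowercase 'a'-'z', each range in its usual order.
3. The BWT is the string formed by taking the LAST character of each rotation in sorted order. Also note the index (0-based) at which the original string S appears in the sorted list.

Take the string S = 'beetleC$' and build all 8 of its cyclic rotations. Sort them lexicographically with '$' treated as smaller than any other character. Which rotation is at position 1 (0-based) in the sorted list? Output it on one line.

All 8 rotations (rotation i = S[i:]+S[:i]):
  rot[0] = beetleC$
  rot[1] = eetleC$b
  rot[2] = etleC$be
  rot[3] = tleC$bee
  rot[4] = leC$beet
  rot[5] = eC$beetl
  rot[6] = C$beetle
  rot[7] = $beetleC
Sorted (with $ < everything):
  sorted[0] = $beetleC
  sorted[1] = C$beetle
  sorted[2] = beetleC$
  sorted[3] = eC$beetl
  sorted[4] = eetleC$b
  sorted[5] = etleC$be
  sorted[6] = leC$beet
  sorted[7] = tleC$bee
sorted[1] = C$beetle

Answer: C$beetle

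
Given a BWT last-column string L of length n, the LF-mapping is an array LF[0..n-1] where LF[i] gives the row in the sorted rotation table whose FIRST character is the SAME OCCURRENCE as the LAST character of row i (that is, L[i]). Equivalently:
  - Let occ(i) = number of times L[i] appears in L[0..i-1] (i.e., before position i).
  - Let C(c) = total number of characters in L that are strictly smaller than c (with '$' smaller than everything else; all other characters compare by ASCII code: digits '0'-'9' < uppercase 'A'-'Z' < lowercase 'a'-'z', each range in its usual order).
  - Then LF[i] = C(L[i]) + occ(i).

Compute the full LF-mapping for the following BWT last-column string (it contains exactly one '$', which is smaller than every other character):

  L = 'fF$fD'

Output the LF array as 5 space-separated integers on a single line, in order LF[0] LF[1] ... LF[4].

Char counts: '$':1, 'D':1, 'F':1, 'f':2
C (first-col start): C('$')=0, C('D')=1, C('F')=2, C('f')=3
L[0]='f': occ=0, LF[0]=C('f')+0=3+0=3
L[1]='F': occ=0, LF[1]=C('F')+0=2+0=2
L[2]='$': occ=0, LF[2]=C('$')+0=0+0=0
L[3]='f': occ=1, LF[3]=C('f')+1=3+1=4
L[4]='D': occ=0, LF[4]=C('D')+0=1+0=1

Answer: 3 2 0 4 1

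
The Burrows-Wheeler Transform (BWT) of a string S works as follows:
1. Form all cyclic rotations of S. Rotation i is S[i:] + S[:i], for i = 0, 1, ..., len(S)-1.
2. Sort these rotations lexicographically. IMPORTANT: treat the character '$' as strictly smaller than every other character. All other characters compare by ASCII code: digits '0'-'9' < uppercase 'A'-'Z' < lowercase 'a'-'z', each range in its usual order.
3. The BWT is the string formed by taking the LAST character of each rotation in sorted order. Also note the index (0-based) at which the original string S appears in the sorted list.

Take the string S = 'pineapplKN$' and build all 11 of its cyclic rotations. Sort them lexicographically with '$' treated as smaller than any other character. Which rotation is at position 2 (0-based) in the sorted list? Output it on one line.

All 11 rotations (rotation i = S[i:]+S[:i]):
  rot[0] = pineapplKN$
  rot[1] = ineapplKN$p
  rot[2] = neapplKN$pi
  rot[3] = eapplKN$pin
  rot[4] = applKN$pine
  rot[5] = pplKN$pinea
  rot[6] = plKN$pineap
  rot[7] = lKN$pineapp
  rot[8] = KN$pineappl
  rot[9] = N$pineapplK
  rot[10] = $pineapplKN
Sorted (with $ < everything):
  sorted[0] = $pineapplKN
  sorted[1] = KN$pineappl
  sorted[2] = N$pineapplK
  sorted[3] = applKN$pine
  sorted[4] = eapplKN$pin
  sorted[5] = ineapplKN$p
  sorted[6] = lKN$pineapp
  sorted[7] = neapplKN$pi
  sorted[8] = pineapplKN$
  sorted[9] = plKN$pineap
  sorted[10] = pplKN$pinea
sorted[2] = N$pineapplK

Answer: N$pineapplK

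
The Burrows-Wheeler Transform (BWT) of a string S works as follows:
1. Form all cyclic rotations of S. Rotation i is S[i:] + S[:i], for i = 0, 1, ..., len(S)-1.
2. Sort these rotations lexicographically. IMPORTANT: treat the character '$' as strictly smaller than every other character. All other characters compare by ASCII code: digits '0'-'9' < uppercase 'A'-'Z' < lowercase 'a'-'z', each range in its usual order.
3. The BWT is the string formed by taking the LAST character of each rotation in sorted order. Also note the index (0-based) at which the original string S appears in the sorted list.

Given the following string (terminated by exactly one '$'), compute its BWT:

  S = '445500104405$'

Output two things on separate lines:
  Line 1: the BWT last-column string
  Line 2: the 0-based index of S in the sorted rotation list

All 13 rotations (rotation i = S[i:]+S[:i]):
  rot[0] = 445500104405$
  rot[1] = 45500104405$4
  rot[2] = 5500104405$44
  rot[3] = 500104405$445
  rot[4] = 00104405$4455
  rot[5] = 0104405$44550
  rot[6] = 104405$445500
  rot[7] = 04405$4455001
  rot[8] = 4405$44550010
  rot[9] = 405$445500104
  rot[10] = 05$4455001044
  rot[11] = 5$44550010440
  rot[12] = $445500104405
Sorted (with $ < everything):
  sorted[0] = $445500104405  (last char: '5')
  sorted[1] = 00104405$4455  (last char: '5')
  sorted[2] = 0104405$44550  (last char: '0')
  sorted[3] = 04405$4455001  (last char: '1')
  sorted[4] = 05$4455001044  (last char: '4')
  sorted[5] = 104405$445500  (last char: '0')
  sorted[6] = 405$445500104  (last char: '4')
  sorted[7] = 4405$44550010  (last char: '0')
  sorted[8] = 445500104405$  (last char: '$')
  sorted[9] = 45500104405$4  (last char: '4')
  sorted[10] = 5$44550010440  (last char: '0')
  sorted[11] = 500104405$445  (last char: '5')
  sorted[12] = 5500104405$44  (last char: '4')
Last column: 55014040$4054
Original string S is at sorted index 8

Answer: 55014040$4054
8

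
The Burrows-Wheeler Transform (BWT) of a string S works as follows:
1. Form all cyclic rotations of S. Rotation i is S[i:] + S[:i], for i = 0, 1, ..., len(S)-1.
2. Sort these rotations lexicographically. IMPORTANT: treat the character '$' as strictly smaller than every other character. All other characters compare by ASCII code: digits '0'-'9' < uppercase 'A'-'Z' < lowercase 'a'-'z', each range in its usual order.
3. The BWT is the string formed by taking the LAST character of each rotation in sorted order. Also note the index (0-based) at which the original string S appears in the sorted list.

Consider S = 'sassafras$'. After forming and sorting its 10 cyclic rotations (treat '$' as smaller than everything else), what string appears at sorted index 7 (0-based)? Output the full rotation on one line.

All 10 rotations (rotation i = S[i:]+S[:i]):
  rot[0] = sassafras$
  rot[1] = assafras$s
  rot[2] = ssafras$sa
  rot[3] = safras$sas
  rot[4] = afras$sass
  rot[5] = fras$sassa
  rot[6] = ras$sassaf
  rot[7] = as$sassafr
  rot[8] = s$sassafra
  rot[9] = $sassafras
Sorted (with $ < everything):
  sorted[0] = $sassafras
  sorted[1] = afras$sass
  sorted[2] = as$sassafr
  sorted[3] = assafras$s
  sorted[4] = fras$sassa
  sorted[5] = ras$sassaf
  sorted[6] = s$sassafra
  sorted[7] = safras$sas
  sorted[8] = sassafras$
  sorted[9] = ssafras$sa
sorted[7] = safras$sas

Answer: safras$sas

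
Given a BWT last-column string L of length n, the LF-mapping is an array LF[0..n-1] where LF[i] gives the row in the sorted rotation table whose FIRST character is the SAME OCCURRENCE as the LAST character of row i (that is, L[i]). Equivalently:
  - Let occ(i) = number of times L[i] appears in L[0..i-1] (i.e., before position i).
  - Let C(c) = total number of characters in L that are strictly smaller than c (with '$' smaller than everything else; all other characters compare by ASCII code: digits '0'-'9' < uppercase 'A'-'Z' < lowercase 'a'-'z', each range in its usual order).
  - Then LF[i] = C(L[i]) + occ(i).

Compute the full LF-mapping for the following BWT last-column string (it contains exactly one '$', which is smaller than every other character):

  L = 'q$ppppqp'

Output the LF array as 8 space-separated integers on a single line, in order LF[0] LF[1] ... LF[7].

Char counts: '$':1, 'p':5, 'q':2
C (first-col start): C('$')=0, C('p')=1, C('q')=6
L[0]='q': occ=0, LF[0]=C('q')+0=6+0=6
L[1]='$': occ=0, LF[1]=C('$')+0=0+0=0
L[2]='p': occ=0, LF[2]=C('p')+0=1+0=1
L[3]='p': occ=1, LF[3]=C('p')+1=1+1=2
L[4]='p': occ=2, LF[4]=C('p')+2=1+2=3
L[5]='p': occ=3, LF[5]=C('p')+3=1+3=4
L[6]='q': occ=1, LF[6]=C('q')+1=6+1=7
L[7]='p': occ=4, LF[7]=C('p')+4=1+4=5

Answer: 6 0 1 2 3 4 7 5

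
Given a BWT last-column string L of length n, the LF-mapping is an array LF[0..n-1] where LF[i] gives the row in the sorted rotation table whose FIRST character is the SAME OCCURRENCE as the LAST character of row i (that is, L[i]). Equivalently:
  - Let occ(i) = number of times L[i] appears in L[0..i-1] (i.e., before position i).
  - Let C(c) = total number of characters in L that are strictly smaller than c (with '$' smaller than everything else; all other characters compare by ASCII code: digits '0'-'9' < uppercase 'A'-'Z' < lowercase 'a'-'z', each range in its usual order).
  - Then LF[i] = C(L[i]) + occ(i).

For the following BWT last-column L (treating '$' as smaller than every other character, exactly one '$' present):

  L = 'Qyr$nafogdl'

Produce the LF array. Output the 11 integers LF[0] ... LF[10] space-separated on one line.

Char counts: '$':1, 'Q':1, 'a':1, 'd':1, 'f':1, 'g':1, 'l':1, 'n':1, 'o':1, 'r':1, 'y':1
C (first-col start): C('$')=0, C('Q')=1, C('a')=2, C('d')=3, C('f')=4, C('g')=5, C('l')=6, C('n')=7, C('o')=8, C('r')=9, C('y')=10
L[0]='Q': occ=0, LF[0]=C('Q')+0=1+0=1
L[1]='y': occ=0, LF[1]=C('y')+0=10+0=10
L[2]='r': occ=0, LF[2]=C('r')+0=9+0=9
L[3]='$': occ=0, LF[3]=C('$')+0=0+0=0
L[4]='n': occ=0, LF[4]=C('n')+0=7+0=7
L[5]='a': occ=0, LF[5]=C('a')+0=2+0=2
L[6]='f': occ=0, LF[6]=C('f')+0=4+0=4
L[7]='o': occ=0, LF[7]=C('o')+0=8+0=8
L[8]='g': occ=0, LF[8]=C('g')+0=5+0=5
L[9]='d': occ=0, LF[9]=C('d')+0=3+0=3
L[10]='l': occ=0, LF[10]=C('l')+0=6+0=6

Answer: 1 10 9 0 7 2 4 8 5 3 6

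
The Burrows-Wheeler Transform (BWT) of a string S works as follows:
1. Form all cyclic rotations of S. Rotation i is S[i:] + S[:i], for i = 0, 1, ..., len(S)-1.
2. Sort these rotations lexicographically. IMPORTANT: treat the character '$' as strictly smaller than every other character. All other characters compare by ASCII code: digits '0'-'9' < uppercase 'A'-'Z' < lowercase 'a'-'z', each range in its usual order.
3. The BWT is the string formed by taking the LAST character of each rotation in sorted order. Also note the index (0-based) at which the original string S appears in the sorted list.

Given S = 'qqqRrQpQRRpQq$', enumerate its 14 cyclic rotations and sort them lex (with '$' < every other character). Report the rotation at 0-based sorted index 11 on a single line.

All 14 rotations (rotation i = S[i:]+S[:i]):
  rot[0] = qqqRrQpQRRpQq$
  rot[1] = qqRrQpQRRpQq$q
  rot[2] = qRrQpQRRpQq$qq
  rot[3] = RrQpQRRpQq$qqq
  rot[4] = rQpQRRpQq$qqqR
  rot[5] = QpQRRpQq$qqqRr
  rot[6] = pQRRpQq$qqqRrQ
  rot[7] = QRRpQq$qqqRrQp
  rot[8] = RRpQq$qqqRrQpQ
  rot[9] = RpQq$qqqRrQpQR
  rot[10] = pQq$qqqRrQpQRR
  rot[11] = Qq$qqqRrQpQRRp
  rot[12] = q$qqqRrQpQRRpQ
  rot[13] = $qqqRrQpQRRpQq
Sorted (with $ < everything):
  sorted[0] = $qqqRrQpQRRpQq
  sorted[1] = QRRpQq$qqqRrQp
  sorted[2] = QpQRRpQq$qqqRr
  sorted[3] = Qq$qqqRrQpQRRp
  sorted[4] = RRpQq$qqqRrQpQ
  sorted[5] = RpQq$qqqRrQpQR
  sorted[6] = RrQpQRRpQq$qqq
  sorted[7] = pQRRpQq$qqqRrQ
  sorted[8] = pQq$qqqRrQpQRR
  sorted[9] = q$qqqRrQpQRRpQ
  sorted[10] = qRrQpQRRpQq$qq
  sorted[11] = qqRrQpQRRpQq$q
  sorted[12] = qqqRrQpQRRpQq$
  sorted[13] = rQpQRRpQq$qqqR
sorted[11] = qqRrQpQRRpQq$q

Answer: qqRrQpQRRpQq$q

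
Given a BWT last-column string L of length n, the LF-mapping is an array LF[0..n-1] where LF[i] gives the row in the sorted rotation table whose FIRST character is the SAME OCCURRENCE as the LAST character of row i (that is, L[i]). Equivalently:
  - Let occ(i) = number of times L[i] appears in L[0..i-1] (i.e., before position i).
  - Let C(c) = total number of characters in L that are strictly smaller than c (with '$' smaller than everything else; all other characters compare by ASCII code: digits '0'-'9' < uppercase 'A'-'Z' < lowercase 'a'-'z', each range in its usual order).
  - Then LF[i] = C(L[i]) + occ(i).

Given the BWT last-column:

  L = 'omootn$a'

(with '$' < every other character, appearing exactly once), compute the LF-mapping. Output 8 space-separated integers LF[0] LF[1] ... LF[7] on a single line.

Answer: 4 2 5 6 7 3 0 1

Derivation:
Char counts: '$':1, 'a':1, 'm':1, 'n':1, 'o':3, 't':1
C (first-col start): C('$')=0, C('a')=1, C('m')=2, C('n')=3, C('o')=4, C('t')=7
L[0]='o': occ=0, LF[0]=C('o')+0=4+0=4
L[1]='m': occ=0, LF[1]=C('m')+0=2+0=2
L[2]='o': occ=1, LF[2]=C('o')+1=4+1=5
L[3]='o': occ=2, LF[3]=C('o')+2=4+2=6
L[4]='t': occ=0, LF[4]=C('t')+0=7+0=7
L[5]='n': occ=0, LF[5]=C('n')+0=3+0=3
L[6]='$': occ=0, LF[6]=C('$')+0=0+0=0
L[7]='a': occ=0, LF[7]=C('a')+0=1+0=1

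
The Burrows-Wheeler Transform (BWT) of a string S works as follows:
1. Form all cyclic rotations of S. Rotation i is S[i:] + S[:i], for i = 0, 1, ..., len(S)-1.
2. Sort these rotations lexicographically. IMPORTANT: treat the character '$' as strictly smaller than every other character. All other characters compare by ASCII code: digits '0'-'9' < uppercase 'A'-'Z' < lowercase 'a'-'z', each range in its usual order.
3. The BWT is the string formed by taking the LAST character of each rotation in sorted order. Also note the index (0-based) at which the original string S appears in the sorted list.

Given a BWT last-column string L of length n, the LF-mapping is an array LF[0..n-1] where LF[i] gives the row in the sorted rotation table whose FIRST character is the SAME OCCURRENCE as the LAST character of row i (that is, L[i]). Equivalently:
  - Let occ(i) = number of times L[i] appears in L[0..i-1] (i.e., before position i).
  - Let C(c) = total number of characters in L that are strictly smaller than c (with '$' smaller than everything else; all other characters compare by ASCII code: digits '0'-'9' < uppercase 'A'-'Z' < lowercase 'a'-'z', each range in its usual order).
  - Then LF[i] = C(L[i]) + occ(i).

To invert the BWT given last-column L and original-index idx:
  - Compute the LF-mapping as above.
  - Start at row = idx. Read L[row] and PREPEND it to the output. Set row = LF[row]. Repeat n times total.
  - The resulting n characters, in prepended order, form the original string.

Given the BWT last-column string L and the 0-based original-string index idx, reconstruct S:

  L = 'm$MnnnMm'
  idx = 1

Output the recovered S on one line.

Answer: MMnmnnm$

Derivation:
LF mapping: 3 0 1 5 6 7 2 4
Walk LF starting at row 1, prepending L[row]:
  step 1: row=1, L[1]='$', prepend. Next row=LF[1]=0
  step 2: row=0, L[0]='m', prepend. Next row=LF[0]=3
  step 3: row=3, L[3]='n', prepend. Next row=LF[3]=5
  step 4: row=5, L[5]='n', prepend. Next row=LF[5]=7
  step 5: row=7, L[7]='m', prepend. Next row=LF[7]=4
  step 6: row=4, L[4]='n', prepend. Next row=LF[4]=6
  step 7: row=6, L[6]='M', prepend. Next row=LF[6]=2
  step 8: row=2, L[2]='M', prepend. Next row=LF[2]=1
Reversed output: MMnmnnm$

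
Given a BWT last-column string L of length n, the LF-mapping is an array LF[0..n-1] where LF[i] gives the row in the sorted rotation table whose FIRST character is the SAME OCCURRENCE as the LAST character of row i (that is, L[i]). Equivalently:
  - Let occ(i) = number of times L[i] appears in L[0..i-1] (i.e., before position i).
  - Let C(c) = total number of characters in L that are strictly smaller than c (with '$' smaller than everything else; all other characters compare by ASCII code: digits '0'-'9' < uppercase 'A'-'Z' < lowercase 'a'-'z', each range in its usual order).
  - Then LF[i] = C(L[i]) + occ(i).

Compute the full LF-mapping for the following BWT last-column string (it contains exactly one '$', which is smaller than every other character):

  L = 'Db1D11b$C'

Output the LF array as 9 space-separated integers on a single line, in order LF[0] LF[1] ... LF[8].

Answer: 5 7 1 6 2 3 8 0 4

Derivation:
Char counts: '$':1, '1':3, 'C':1, 'D':2, 'b':2
C (first-col start): C('$')=0, C('1')=1, C('C')=4, C('D')=5, C('b')=7
L[0]='D': occ=0, LF[0]=C('D')+0=5+0=5
L[1]='b': occ=0, LF[1]=C('b')+0=7+0=7
L[2]='1': occ=0, LF[2]=C('1')+0=1+0=1
L[3]='D': occ=1, LF[3]=C('D')+1=5+1=6
L[4]='1': occ=1, LF[4]=C('1')+1=1+1=2
L[5]='1': occ=2, LF[5]=C('1')+2=1+2=3
L[6]='b': occ=1, LF[6]=C('b')+1=7+1=8
L[7]='$': occ=0, LF[7]=C('$')+0=0+0=0
L[8]='C': occ=0, LF[8]=C('C')+0=4+0=4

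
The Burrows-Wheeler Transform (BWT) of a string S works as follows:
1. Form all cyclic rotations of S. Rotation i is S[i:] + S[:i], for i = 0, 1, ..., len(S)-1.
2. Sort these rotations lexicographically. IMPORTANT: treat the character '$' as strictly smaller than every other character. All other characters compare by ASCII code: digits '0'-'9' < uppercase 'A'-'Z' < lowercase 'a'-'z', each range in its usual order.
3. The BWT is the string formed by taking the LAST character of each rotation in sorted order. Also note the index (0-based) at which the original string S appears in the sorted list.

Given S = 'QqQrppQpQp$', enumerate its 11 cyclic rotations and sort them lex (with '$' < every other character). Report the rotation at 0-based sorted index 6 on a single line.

Answer: pQp$QqQrppQ

Derivation:
All 11 rotations (rotation i = S[i:]+S[:i]):
  rot[0] = QqQrppQpQp$
  rot[1] = qQrppQpQp$Q
  rot[2] = QrppQpQp$Qq
  rot[3] = rppQpQp$QqQ
  rot[4] = ppQpQp$QqQr
  rot[5] = pQpQp$QqQrp
  rot[6] = QpQp$QqQrpp
  rot[7] = pQp$QqQrppQ
  rot[8] = Qp$QqQrppQp
  rot[9] = p$QqQrppQpQ
  rot[10] = $QqQrppQpQp
Sorted (with $ < everything):
  sorted[0] = $QqQrppQpQp
  sorted[1] = Qp$QqQrppQp
  sorted[2] = QpQp$QqQrpp
  sorted[3] = QqQrppQpQp$
  sorted[4] = QrppQpQp$Qq
  sorted[5] = p$QqQrppQpQ
  sorted[6] = pQp$QqQrppQ
  sorted[7] = pQpQp$QqQrp
  sorted[8] = ppQpQp$QqQr
  sorted[9] = qQrppQpQp$Q
  sorted[10] = rppQpQp$QqQ
sorted[6] = pQp$QqQrppQ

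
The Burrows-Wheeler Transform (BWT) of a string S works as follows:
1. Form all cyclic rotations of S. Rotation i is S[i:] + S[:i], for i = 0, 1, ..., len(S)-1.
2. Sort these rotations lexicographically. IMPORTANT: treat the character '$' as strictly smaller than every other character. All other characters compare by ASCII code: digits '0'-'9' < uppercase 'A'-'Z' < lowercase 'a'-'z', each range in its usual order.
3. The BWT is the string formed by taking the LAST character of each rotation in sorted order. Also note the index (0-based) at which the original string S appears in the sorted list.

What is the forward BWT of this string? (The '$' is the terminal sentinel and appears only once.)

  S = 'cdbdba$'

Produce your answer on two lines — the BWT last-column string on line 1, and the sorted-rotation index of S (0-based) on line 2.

All 7 rotations (rotation i = S[i:]+S[:i]):
  rot[0] = cdbdba$
  rot[1] = dbdba$c
  rot[2] = bdba$cd
  rot[3] = dba$cdb
  rot[4] = ba$cdbd
  rot[5] = a$cdbdb
  rot[6] = $cdbdba
Sorted (with $ < everything):
  sorted[0] = $cdbdba  (last char: 'a')
  sorted[1] = a$cdbdb  (last char: 'b')
  sorted[2] = ba$cdbd  (last char: 'd')
  sorted[3] = bdba$cd  (last char: 'd')
  sorted[4] = cdbdba$  (last char: '$')
  sorted[5] = dba$cdb  (last char: 'b')
  sorted[6] = dbdba$c  (last char: 'c')
Last column: abdd$bc
Original string S is at sorted index 4

Answer: abdd$bc
4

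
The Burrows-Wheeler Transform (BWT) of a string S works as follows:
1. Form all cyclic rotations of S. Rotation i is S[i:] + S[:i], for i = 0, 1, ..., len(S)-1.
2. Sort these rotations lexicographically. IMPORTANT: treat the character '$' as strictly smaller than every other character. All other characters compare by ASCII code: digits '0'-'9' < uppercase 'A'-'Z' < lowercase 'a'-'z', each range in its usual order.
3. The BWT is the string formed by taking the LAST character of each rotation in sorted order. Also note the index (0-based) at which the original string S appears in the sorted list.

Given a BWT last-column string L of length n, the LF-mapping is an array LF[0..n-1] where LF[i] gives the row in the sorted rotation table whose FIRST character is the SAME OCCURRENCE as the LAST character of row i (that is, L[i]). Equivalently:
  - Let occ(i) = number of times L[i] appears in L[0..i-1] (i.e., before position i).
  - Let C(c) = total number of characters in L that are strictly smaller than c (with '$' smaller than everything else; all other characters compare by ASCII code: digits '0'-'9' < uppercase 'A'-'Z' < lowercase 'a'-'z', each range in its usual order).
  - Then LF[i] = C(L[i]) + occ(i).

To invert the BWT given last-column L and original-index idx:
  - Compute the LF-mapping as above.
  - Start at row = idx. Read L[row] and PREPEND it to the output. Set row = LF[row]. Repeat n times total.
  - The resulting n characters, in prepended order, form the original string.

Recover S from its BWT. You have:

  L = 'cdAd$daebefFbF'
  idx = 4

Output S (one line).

Answer: abedFfdbdAFec$

Derivation:
LF mapping: 7 8 1 9 0 10 4 11 5 12 13 2 6 3
Walk LF starting at row 4, prepending L[row]:
  step 1: row=4, L[4]='$', prepend. Next row=LF[4]=0
  step 2: row=0, L[0]='c', prepend. Next row=LF[0]=7
  step 3: row=7, L[7]='e', prepend. Next row=LF[7]=11
  step 4: row=11, L[11]='F', prepend. Next row=LF[11]=2
  step 5: row=2, L[2]='A', prepend. Next row=LF[2]=1
  step 6: row=1, L[1]='d', prepend. Next row=LF[1]=8
  step 7: row=8, L[8]='b', prepend. Next row=LF[8]=5
  step 8: row=5, L[5]='d', prepend. Next row=LF[5]=10
  step 9: row=10, L[10]='f', prepend. Next row=LF[10]=13
  step 10: row=13, L[13]='F', prepend. Next row=LF[13]=3
  step 11: row=3, L[3]='d', prepend. Next row=LF[3]=9
  step 12: row=9, L[9]='e', prepend. Next row=LF[9]=12
  step 13: row=12, L[12]='b', prepend. Next row=LF[12]=6
  step 14: row=6, L[6]='a', prepend. Next row=LF[6]=4
Reversed output: abedFfdbdAFec$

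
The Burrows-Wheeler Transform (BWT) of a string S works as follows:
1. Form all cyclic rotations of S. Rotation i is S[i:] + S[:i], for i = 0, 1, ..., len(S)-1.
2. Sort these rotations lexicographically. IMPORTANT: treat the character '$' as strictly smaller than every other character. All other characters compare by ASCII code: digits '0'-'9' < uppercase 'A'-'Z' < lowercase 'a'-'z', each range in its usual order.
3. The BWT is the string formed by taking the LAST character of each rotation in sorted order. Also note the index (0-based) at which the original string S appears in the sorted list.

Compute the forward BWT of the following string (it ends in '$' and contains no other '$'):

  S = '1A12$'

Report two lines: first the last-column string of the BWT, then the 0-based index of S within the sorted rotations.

Answer: 2A$11
2

Derivation:
All 5 rotations (rotation i = S[i:]+S[:i]):
  rot[0] = 1A12$
  rot[1] = A12$1
  rot[2] = 12$1A
  rot[3] = 2$1A1
  rot[4] = $1A12
Sorted (with $ < everything):
  sorted[0] = $1A12  (last char: '2')
  sorted[1] = 12$1A  (last char: 'A')
  sorted[2] = 1A12$  (last char: '$')
  sorted[3] = 2$1A1  (last char: '1')
  sorted[4] = A12$1  (last char: '1')
Last column: 2A$11
Original string S is at sorted index 2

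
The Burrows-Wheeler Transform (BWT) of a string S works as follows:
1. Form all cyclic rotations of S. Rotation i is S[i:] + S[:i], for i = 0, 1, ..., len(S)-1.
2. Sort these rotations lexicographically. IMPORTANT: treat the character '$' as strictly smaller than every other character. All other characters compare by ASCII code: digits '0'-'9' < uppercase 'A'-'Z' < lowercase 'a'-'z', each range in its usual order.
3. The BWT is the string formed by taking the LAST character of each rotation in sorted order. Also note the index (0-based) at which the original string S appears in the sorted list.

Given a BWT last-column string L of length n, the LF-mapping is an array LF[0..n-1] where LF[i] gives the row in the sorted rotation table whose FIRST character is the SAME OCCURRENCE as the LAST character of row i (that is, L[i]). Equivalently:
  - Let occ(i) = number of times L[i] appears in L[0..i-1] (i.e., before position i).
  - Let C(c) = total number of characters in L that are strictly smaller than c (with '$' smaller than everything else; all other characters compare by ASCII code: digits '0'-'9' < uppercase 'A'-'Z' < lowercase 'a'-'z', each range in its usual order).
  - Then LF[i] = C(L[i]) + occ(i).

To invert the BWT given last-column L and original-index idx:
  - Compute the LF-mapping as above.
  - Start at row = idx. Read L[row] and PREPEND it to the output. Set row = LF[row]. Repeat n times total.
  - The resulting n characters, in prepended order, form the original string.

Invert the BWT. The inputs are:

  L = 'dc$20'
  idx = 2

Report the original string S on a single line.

Answer: 2c0d$

Derivation:
LF mapping: 4 3 0 2 1
Walk LF starting at row 2, prepending L[row]:
  step 1: row=2, L[2]='$', prepend. Next row=LF[2]=0
  step 2: row=0, L[0]='d', prepend. Next row=LF[0]=4
  step 3: row=4, L[4]='0', prepend. Next row=LF[4]=1
  step 4: row=1, L[1]='c', prepend. Next row=LF[1]=3
  step 5: row=3, L[3]='2', prepend. Next row=LF[3]=2
Reversed output: 2c0d$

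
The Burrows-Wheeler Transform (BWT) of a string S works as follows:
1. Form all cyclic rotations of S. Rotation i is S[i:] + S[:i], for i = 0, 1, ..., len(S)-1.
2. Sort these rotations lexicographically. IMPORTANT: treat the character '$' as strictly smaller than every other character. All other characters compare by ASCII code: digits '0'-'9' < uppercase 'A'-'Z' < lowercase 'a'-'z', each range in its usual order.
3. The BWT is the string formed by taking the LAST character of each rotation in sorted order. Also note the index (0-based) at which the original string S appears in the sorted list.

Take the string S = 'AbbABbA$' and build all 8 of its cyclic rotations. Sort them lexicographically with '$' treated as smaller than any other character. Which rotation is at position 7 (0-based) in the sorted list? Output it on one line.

Answer: bbABbA$A

Derivation:
All 8 rotations (rotation i = S[i:]+S[:i]):
  rot[0] = AbbABbA$
  rot[1] = bbABbA$A
  rot[2] = bABbA$Ab
  rot[3] = ABbA$Abb
  rot[4] = BbA$AbbA
  rot[5] = bA$AbbAB
  rot[6] = A$AbbABb
  rot[7] = $AbbABbA
Sorted (with $ < everything):
  sorted[0] = $AbbABbA
  sorted[1] = A$AbbABb
  sorted[2] = ABbA$Abb
  sorted[3] = AbbABbA$
  sorted[4] = BbA$AbbA
  sorted[5] = bA$AbbAB
  sorted[6] = bABbA$Ab
  sorted[7] = bbABbA$A
sorted[7] = bbABbA$A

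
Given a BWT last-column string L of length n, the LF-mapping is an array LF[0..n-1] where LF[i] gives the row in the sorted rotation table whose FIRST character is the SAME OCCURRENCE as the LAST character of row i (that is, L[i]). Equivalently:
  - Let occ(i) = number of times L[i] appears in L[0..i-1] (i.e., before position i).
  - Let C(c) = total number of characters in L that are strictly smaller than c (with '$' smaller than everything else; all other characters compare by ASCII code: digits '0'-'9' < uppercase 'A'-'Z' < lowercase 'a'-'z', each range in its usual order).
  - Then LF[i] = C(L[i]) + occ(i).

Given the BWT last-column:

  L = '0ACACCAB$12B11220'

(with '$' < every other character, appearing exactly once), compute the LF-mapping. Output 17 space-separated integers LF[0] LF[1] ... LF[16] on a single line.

Char counts: '$':1, '0':2, '1':3, '2':3, 'A':3, 'B':2, 'C':3
C (first-col start): C('$')=0, C('0')=1, C('1')=3, C('2')=6, C('A')=9, C('B')=12, C('C')=14
L[0]='0': occ=0, LF[0]=C('0')+0=1+0=1
L[1]='A': occ=0, LF[1]=C('A')+0=9+0=9
L[2]='C': occ=0, LF[2]=C('C')+0=14+0=14
L[3]='A': occ=1, LF[3]=C('A')+1=9+1=10
L[4]='C': occ=1, LF[4]=C('C')+1=14+1=15
L[5]='C': occ=2, LF[5]=C('C')+2=14+2=16
L[6]='A': occ=2, LF[6]=C('A')+2=9+2=11
L[7]='B': occ=0, LF[7]=C('B')+0=12+0=12
L[8]='$': occ=0, LF[8]=C('$')+0=0+0=0
L[9]='1': occ=0, LF[9]=C('1')+0=3+0=3
L[10]='2': occ=0, LF[10]=C('2')+0=6+0=6
L[11]='B': occ=1, LF[11]=C('B')+1=12+1=13
L[12]='1': occ=1, LF[12]=C('1')+1=3+1=4
L[13]='1': occ=2, LF[13]=C('1')+2=3+2=5
L[14]='2': occ=1, LF[14]=C('2')+1=6+1=7
L[15]='2': occ=2, LF[15]=C('2')+2=6+2=8
L[16]='0': occ=1, LF[16]=C('0')+1=1+1=2

Answer: 1 9 14 10 15 16 11 12 0 3 6 13 4 5 7 8 2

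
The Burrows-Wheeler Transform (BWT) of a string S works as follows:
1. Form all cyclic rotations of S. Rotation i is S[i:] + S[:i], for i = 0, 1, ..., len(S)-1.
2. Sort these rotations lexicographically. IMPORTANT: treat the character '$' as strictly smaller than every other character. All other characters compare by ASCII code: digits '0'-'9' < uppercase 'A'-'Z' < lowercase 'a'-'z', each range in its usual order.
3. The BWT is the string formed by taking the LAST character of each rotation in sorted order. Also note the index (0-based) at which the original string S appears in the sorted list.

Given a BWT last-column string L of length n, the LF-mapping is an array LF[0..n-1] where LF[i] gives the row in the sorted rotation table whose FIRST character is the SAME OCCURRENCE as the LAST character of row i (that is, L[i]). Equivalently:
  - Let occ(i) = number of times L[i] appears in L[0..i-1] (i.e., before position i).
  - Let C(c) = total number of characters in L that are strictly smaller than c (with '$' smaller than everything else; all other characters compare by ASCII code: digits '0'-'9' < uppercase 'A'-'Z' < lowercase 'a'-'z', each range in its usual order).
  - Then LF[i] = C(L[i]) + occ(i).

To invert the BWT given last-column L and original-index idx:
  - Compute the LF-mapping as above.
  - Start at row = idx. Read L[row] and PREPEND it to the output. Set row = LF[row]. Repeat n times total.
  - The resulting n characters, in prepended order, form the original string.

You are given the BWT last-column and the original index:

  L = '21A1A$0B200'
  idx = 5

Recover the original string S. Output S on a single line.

Answer: 10B2A0A102$

Derivation:
LF mapping: 6 4 8 5 9 0 1 10 7 2 3
Walk LF starting at row 5, prepending L[row]:
  step 1: row=5, L[5]='$', prepend. Next row=LF[5]=0
  step 2: row=0, L[0]='2', prepend. Next row=LF[0]=6
  step 3: row=6, L[6]='0', prepend. Next row=LF[6]=1
  step 4: row=1, L[1]='1', prepend. Next row=LF[1]=4
  step 5: row=4, L[4]='A', prepend. Next row=LF[4]=9
  step 6: row=9, L[9]='0', prepend. Next row=LF[9]=2
  step 7: row=2, L[2]='A', prepend. Next row=LF[2]=8
  step 8: row=8, L[8]='2', prepend. Next row=LF[8]=7
  step 9: row=7, L[7]='B', prepend. Next row=LF[7]=10
  step 10: row=10, L[10]='0', prepend. Next row=LF[10]=3
  step 11: row=3, L[3]='1', prepend. Next row=LF[3]=5
Reversed output: 10B2A0A102$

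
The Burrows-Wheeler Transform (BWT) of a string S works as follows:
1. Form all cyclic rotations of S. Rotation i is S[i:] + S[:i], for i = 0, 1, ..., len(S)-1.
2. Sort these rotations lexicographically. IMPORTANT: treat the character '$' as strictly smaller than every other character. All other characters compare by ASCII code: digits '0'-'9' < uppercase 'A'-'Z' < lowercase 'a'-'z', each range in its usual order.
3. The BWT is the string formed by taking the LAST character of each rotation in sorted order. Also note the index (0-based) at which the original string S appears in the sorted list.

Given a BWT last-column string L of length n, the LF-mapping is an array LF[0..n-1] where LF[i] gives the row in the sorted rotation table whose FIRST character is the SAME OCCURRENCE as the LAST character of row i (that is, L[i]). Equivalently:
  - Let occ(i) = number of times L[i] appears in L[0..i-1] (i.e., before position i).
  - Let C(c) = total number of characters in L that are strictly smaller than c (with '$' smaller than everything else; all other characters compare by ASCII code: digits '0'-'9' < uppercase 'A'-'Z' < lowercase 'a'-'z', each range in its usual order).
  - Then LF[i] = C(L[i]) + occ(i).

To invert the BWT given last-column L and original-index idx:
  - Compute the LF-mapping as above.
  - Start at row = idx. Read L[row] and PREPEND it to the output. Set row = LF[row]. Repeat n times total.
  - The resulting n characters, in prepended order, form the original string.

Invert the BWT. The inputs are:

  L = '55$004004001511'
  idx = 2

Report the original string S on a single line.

LF mapping: 12 13 0 1 2 10 3 4 11 5 6 7 14 8 9
Walk LF starting at row 2, prepending L[row]:
  step 1: row=2, L[2]='$', prepend. Next row=LF[2]=0
  step 2: row=0, L[0]='5', prepend. Next row=LF[0]=12
  step 3: row=12, L[12]='5', prepend. Next row=LF[12]=14
  step 4: row=14, L[14]='1', prepend. Next row=LF[14]=9
  step 5: row=9, L[9]='0', prepend. Next row=LF[9]=5
  step 6: row=5, L[5]='4', prepend. Next row=LF[5]=10
  step 7: row=10, L[10]='0', prepend. Next row=LF[10]=6
  step 8: row=6, L[6]='0', prepend. Next row=LF[6]=3
  step 9: row=3, L[3]='0', prepend. Next row=LF[3]=1
  step 10: row=1, L[1]='5', prepend. Next row=LF[1]=13
  step 11: row=13, L[13]='1', prepend. Next row=LF[13]=8
  step 12: row=8, L[8]='4', prepend. Next row=LF[8]=11
  step 13: row=11, L[11]='1', prepend. Next row=LF[11]=7
  step 14: row=7, L[7]='0', prepend. Next row=LF[7]=4
  step 15: row=4, L[4]='0', prepend. Next row=LF[4]=2
Reversed output: 00141500040155$

Answer: 00141500040155$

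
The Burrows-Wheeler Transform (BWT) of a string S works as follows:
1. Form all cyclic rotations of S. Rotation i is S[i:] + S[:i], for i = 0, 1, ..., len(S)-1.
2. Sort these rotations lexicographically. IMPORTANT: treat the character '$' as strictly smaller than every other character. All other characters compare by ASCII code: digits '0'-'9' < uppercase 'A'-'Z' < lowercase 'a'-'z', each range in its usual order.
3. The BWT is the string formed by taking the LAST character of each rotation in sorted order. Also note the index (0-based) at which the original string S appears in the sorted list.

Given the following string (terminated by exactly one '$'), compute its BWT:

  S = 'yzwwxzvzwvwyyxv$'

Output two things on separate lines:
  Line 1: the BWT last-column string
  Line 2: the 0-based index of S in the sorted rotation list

All 16 rotations (rotation i = S[i:]+S[:i]):
  rot[0] = yzwwxzvzwvwyyxv$
  rot[1] = zwwxzvzwvwyyxv$y
  rot[2] = wwxzvzwvwyyxv$yz
  rot[3] = wxzvzwvwyyxv$yzw
  rot[4] = xzvzwvwyyxv$yzww
  rot[5] = zvzwvwyyxv$yzwwx
  rot[6] = vzwvwyyxv$yzwwxz
  rot[7] = zwvwyyxv$yzwwxzv
  rot[8] = wvwyyxv$yzwwxzvz
  rot[9] = vwyyxv$yzwwxzvzw
  rot[10] = wyyxv$yzwwxzvzwv
  rot[11] = yyxv$yzwwxzvzwvw
  rot[12] = yxv$yzwwxzvzwvwy
  rot[13] = xv$yzwwxzvzwvwyy
  rot[14] = v$yzwwxzvzwvwyyx
  rot[15] = $yzwwxzvzwvwyyxv
Sorted (with $ < everything):
  sorted[0] = $yzwwxzvzwvwyyxv  (last char: 'v')
  sorted[1] = v$yzwwxzvzwvwyyx  (last char: 'x')
  sorted[2] = vwyyxv$yzwwxzvzw  (last char: 'w')
  sorted[3] = vzwvwyyxv$yzwwxz  (last char: 'z')
  sorted[4] = wvwyyxv$yzwwxzvz  (last char: 'z')
  sorted[5] = wwxzvzwvwyyxv$yz  (last char: 'z')
  sorted[6] = wxzvzwvwyyxv$yzw  (last char: 'w')
  sorted[7] = wyyxv$yzwwxzvzwv  (last char: 'v')
  sorted[8] = xv$yzwwxzvzwvwyy  (last char: 'y')
  sorted[9] = xzvzwvwyyxv$yzww  (last char: 'w')
  sorted[10] = yxv$yzwwxzvzwvwy  (last char: 'y')
  sorted[11] = yyxv$yzwwxzvzwvw  (last char: 'w')
  sorted[12] = yzwwxzvzwvwyyxv$  (last char: '$')
  sorted[13] = zvzwvwyyxv$yzwwx  (last char: 'x')
  sorted[14] = zwvwyyxv$yzwwxzv  (last char: 'v')
  sorted[15] = zwwxzvzwvwyyxv$y  (last char: 'y')
Last column: vxwzzzwvywyw$xvy
Original string S is at sorted index 12

Answer: vxwzzzwvywyw$xvy
12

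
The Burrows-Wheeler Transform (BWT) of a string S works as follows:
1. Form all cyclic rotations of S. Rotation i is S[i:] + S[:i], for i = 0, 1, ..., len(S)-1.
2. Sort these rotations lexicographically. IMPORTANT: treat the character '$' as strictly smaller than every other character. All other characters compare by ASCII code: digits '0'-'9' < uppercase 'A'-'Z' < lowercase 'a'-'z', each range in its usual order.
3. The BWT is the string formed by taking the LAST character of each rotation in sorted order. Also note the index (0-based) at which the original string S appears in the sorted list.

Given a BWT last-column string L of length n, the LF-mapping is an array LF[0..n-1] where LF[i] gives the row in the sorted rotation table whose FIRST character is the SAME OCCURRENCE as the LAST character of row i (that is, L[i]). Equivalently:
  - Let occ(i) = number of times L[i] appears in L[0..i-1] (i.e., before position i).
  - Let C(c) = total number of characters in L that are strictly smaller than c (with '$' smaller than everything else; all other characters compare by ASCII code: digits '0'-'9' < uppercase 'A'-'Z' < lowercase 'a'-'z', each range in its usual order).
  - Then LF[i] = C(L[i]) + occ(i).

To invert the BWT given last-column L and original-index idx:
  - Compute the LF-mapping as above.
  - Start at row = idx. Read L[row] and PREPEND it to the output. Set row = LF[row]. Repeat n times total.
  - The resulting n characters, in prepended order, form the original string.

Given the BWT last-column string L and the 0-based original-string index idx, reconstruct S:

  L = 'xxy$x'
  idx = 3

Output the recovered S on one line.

Answer: xyxx$

Derivation:
LF mapping: 1 2 4 0 3
Walk LF starting at row 3, prepending L[row]:
  step 1: row=3, L[3]='$', prepend. Next row=LF[3]=0
  step 2: row=0, L[0]='x', prepend. Next row=LF[0]=1
  step 3: row=1, L[1]='x', prepend. Next row=LF[1]=2
  step 4: row=2, L[2]='y', prepend. Next row=LF[2]=4
  step 5: row=4, L[4]='x', prepend. Next row=LF[4]=3
Reversed output: xyxx$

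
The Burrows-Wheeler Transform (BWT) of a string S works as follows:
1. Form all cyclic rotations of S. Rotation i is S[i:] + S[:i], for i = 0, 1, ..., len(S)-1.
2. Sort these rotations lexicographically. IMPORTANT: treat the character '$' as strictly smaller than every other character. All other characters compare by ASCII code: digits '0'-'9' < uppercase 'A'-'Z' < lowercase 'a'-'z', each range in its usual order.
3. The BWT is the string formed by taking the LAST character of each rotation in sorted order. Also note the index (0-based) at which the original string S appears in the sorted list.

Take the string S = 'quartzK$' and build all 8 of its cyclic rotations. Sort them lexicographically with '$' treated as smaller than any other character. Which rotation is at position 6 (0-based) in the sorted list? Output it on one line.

Answer: uartzK$q

Derivation:
All 8 rotations (rotation i = S[i:]+S[:i]):
  rot[0] = quartzK$
  rot[1] = uartzK$q
  rot[2] = artzK$qu
  rot[3] = rtzK$qua
  rot[4] = tzK$quar
  rot[5] = zK$quart
  rot[6] = K$quartz
  rot[7] = $quartzK
Sorted (with $ < everything):
  sorted[0] = $quartzK
  sorted[1] = K$quartz
  sorted[2] = artzK$qu
  sorted[3] = quartzK$
  sorted[4] = rtzK$qua
  sorted[5] = tzK$quar
  sorted[6] = uartzK$q
  sorted[7] = zK$quart
sorted[6] = uartzK$q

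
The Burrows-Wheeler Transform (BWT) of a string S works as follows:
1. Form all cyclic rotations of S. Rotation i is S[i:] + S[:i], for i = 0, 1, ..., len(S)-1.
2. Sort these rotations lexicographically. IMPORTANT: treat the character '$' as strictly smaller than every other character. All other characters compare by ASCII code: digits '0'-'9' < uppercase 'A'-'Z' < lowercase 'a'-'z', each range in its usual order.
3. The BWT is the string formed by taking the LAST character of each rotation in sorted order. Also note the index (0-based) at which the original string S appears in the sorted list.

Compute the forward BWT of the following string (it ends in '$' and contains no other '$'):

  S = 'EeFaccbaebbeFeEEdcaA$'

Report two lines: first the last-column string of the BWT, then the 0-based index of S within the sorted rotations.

Answer: AaeE$eecFbcebdcaEFEba
4

Derivation:
All 21 rotations (rotation i = S[i:]+S[:i]):
  rot[0] = EeFaccbaebbeFeEEdcaA$
  rot[1] = eFaccbaebbeFeEEdcaA$E
  rot[2] = FaccbaebbeFeEEdcaA$Ee
  rot[3] = accbaebbeFeEEdcaA$EeF
  rot[4] = ccbaebbeFeEEdcaA$EeFa
  rot[5] = cbaebbeFeEEdcaA$EeFac
  rot[6] = baebbeFeEEdcaA$EeFacc
  rot[7] = aebbeFeEEdcaA$EeFaccb
  rot[8] = ebbeFeEEdcaA$EeFaccba
  rot[9] = bbeFeEEdcaA$EeFaccbae
  rot[10] = beFeEEdcaA$EeFaccbaeb
  rot[11] = eFeEEdcaA$EeFaccbaebb
  rot[12] = FeEEdcaA$EeFaccbaebbe
  rot[13] = eEEdcaA$EeFaccbaebbeF
  rot[14] = EEdcaA$EeFaccbaebbeFe
  rot[15] = EdcaA$EeFaccbaebbeFeE
  rot[16] = dcaA$EeFaccbaebbeFeEE
  rot[17] = caA$EeFaccbaebbeFeEEd
  rot[18] = aA$EeFaccbaebbeFeEEdc
  rot[19] = A$EeFaccbaebbeFeEEdca
  rot[20] = $EeFaccbaebbeFeEEdcaA
Sorted (with $ < everything):
  sorted[0] = $EeFaccbaebbeFeEEdcaA  (last char: 'A')
  sorted[1] = A$EeFaccbaebbeFeEEdca  (last char: 'a')
  sorted[2] = EEdcaA$EeFaccbaebbeFe  (last char: 'e')
  sorted[3] = EdcaA$EeFaccbaebbeFeE  (last char: 'E')
  sorted[4] = EeFaccbaebbeFeEEdcaA$  (last char: '$')
  sorted[5] = FaccbaebbeFeEEdcaA$Ee  (last char: 'e')
  sorted[6] = FeEEdcaA$EeFaccbaebbe  (last char: 'e')
  sorted[7] = aA$EeFaccbaebbeFeEEdc  (last char: 'c')
  sorted[8] = accbaebbeFeEEdcaA$EeF  (last char: 'F')
  sorted[9] = aebbeFeEEdcaA$EeFaccb  (last char: 'b')
  sorted[10] = baebbeFeEEdcaA$EeFacc  (last char: 'c')
  sorted[11] = bbeFeEEdcaA$EeFaccbae  (last char: 'e')
  sorted[12] = beFeEEdcaA$EeFaccbaeb  (last char: 'b')
  sorted[13] = caA$EeFaccbaebbeFeEEd  (last char: 'd')
  sorted[14] = cbaebbeFeEEdcaA$EeFac  (last char: 'c')
  sorted[15] = ccbaebbeFeEEdcaA$EeFa  (last char: 'a')
  sorted[16] = dcaA$EeFaccbaebbeFeEE  (last char: 'E')
  sorted[17] = eEEdcaA$EeFaccbaebbeF  (last char: 'F')
  sorted[18] = eFaccbaebbeFeEEdcaA$E  (last char: 'E')
  sorted[19] = eFeEEdcaA$EeFaccbaebb  (last char: 'b')
  sorted[20] = ebbeFeEEdcaA$EeFaccba  (last char: 'a')
Last column: AaeE$eecFbcebdcaEFEba
Original string S is at sorted index 4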